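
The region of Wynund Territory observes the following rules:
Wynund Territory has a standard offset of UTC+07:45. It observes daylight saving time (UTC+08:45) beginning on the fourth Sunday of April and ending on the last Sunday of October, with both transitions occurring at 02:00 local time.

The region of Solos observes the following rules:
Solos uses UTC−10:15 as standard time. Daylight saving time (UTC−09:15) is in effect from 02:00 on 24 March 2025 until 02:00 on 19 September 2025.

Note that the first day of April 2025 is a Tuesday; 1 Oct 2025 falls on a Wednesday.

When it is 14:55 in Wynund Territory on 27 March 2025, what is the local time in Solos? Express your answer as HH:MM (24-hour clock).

1 April 2025 is a Tuesday, so the first Sunday is April 6 and the fourth is April 27.
1 October 2025 is a Wednesday, so Sundays fall on 5, 12, 19, 26; the last is October 26.
27 March 2025 is outside the daylight-saving period (27 April – 26 October), so Wynund Territory is on standard time, UTC+07:45.
14:55 Wynund Territory − 7h45m = 07:10 UTC.
At the standard offset (UTC−10:15), 07:10 UTC − 10h15m = 20:55 Solos standard time (rolling into the previous day, 26 March 2025).
The standard-time date in Solos, 26 March 2025, lies within the daylight-saving period (24 March – 19 September), so Solos is on daylight time, UTC−09:15.
07:10 UTC − 9h15m = 21:55 Solos (rolling into the previous day, 26 March 2025).

21:55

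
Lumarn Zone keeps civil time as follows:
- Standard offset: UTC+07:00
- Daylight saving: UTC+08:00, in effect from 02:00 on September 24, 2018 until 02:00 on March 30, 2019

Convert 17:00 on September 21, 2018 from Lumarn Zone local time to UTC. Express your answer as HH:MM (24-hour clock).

September 21, 2018 does not fall between 24 September 2018 and 30 March 2019, so daylight saving is not in effect and Lumarn Zone is at UTC+07:00.
17:00 local − 7h = 10:00 UTC.

10:00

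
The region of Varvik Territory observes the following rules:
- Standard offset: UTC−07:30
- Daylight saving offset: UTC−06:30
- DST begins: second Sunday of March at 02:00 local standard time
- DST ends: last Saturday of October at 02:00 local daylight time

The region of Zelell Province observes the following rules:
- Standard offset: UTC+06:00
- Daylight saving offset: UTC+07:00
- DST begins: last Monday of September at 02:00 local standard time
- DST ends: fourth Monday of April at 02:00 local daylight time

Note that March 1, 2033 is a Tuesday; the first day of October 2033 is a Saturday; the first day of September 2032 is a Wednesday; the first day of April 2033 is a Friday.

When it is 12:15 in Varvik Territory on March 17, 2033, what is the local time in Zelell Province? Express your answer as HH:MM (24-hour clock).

01:45

1 March 2033 is a Tuesday, so the first Sunday is March 6 and the second is March 13.
1 October 2033 is a Saturday, so Saturdays fall on 1, 8, 15, 22, 29; the last is October 29.
Daylight saving runs 13 March – 29 October; March 17, 2033 is inside that window, so Varvik Territory is at UTC−06:30.
12:15 Varvik Territory + 6h30m = 18:45 UTC.
1 September 2032 is a Wednesday, so Mondays fall on 6, 13, 20, 27; the last is September 27.
1 April 2033 is a Friday, so the first Monday is April 4 and the fourth is April 25.
At the standard offset (UTC+06:00), 18:45 UTC + 6h = 00:45 Zelell Province standard time (rolling into the next day, 18 March 2033).
The standard-time date in Zelell Province, March 18, 2033, lies within the daylight-saving period (27 September 2032 – 25 April 2033), so Zelell Province is on daylight time, UTC+07:00.
18:45 UTC + 7h = 01:45 Zelell Province (rolling into the next day, 18 March 2033).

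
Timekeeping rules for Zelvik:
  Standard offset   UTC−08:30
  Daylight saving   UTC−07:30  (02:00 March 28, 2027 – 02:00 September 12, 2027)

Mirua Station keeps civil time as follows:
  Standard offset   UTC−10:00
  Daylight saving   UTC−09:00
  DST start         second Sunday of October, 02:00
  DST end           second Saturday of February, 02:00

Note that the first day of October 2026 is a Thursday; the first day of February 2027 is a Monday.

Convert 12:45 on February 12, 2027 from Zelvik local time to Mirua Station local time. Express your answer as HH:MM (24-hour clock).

Daylight saving runs 28 March – 12 September; February 12, 2027 is outside that window, so Zelvik is on standard time at UTC−08:30.
12:45 Zelvik + 8h30m = 21:15 UTC.
1 October 2026 is a Thursday, so the first Sunday is October 4 and the second is October 11.
1 February 2027 is a Monday, so the first Saturday is February 6 and the second is February 13.
At the standard offset (UTC−10:00), 21:15 UTC − 10h = 11:15 Mirua Station standard time.
The standard-time date in Mirua Station, February 12, 2027, lies within the daylight-saving period (11 October 2026 – 13 February 2027), so Mirua Station is on daylight time, UTC−09:00.
21:15 UTC − 9h = 12:15 Mirua Station.

12:15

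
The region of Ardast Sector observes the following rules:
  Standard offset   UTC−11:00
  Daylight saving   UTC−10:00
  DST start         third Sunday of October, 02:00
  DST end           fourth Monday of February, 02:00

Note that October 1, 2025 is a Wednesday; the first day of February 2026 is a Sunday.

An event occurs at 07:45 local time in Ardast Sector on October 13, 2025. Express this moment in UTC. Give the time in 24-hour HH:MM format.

18:45

1 October 2025 is a Wednesday, so the first Sunday is October 5 and the third is October 19.
1 February 2026 is a Sunday, so the first Monday is February 2 and the fourth is February 23.
Daylight saving runs 19 October 2025 – 23 February 2026; October 13, 2025 is outside that window, so Ardast Sector is on standard time at UTC−11:00.
07:45 local + 11h = 18:45 UTC.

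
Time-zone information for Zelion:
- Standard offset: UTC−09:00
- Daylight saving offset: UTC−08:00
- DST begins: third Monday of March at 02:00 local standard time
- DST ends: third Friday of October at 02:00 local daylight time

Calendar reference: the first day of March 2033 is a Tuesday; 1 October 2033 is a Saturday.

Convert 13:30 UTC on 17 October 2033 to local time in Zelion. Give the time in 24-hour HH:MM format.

05:30

1 March 2033 is a Tuesday, so the first Monday is March 7 and the third is March 21.
1 October 2033 is a Saturday, so the first Friday is October 7 and the third is October 21.
At the standard offset (UTC−09:00), 13:30 UTC − 9h = 04:30 Zelion standard time.
The standard-time date in Zelion, 17 October 2033, falls between 21 March and 21 October, so daylight saving is in effect and Zelion is at UTC−08:00.
13:30 UTC − 8h = 05:30 local.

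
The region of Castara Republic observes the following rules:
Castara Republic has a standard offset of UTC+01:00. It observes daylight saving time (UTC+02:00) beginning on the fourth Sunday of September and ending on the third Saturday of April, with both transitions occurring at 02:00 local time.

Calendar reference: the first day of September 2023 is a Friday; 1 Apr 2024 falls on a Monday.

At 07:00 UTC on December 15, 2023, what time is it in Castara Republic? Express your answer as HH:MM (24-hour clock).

1 September 2023 is a Friday, so the first Sunday is September 3 and the fourth is September 24.
1 April 2024 is a Monday, so the first Saturday is April 6 and the third is April 20.
At the standard offset (UTC+01:00), 07:00 UTC + 1h = 08:00 Castara Republic standard time.
The standard-time date in Castara Republic, December 15, 2023, lies within the daylight-saving period (24 September 2023 – 20 April 2024), so Castara Republic is on daylight time, UTC+02:00.
07:00 UTC + 2h = 09:00 local.

09:00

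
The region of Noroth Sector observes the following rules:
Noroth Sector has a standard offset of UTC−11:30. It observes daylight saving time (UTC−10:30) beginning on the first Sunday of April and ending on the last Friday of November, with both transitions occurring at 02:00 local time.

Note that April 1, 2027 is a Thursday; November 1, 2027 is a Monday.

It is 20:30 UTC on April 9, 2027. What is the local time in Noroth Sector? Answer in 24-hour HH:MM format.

1 April 2027 is a Thursday, so the first Sunday is April 4.
1 November 2027 is a Monday, so Fridays fall on 5, 12, 19, 26; the last is November 26.
At the standard offset (UTC−11:30), 20:30 UTC − 11h30m = 09:00 Noroth Sector standard time.
The standard-time date in Noroth Sector, April 9, 2027, lies within the daylight-saving period (4 April – 26 November), so Noroth Sector is on daylight time, UTC−10:30.
20:30 UTC − 10h30m = 10:00 local.

10:00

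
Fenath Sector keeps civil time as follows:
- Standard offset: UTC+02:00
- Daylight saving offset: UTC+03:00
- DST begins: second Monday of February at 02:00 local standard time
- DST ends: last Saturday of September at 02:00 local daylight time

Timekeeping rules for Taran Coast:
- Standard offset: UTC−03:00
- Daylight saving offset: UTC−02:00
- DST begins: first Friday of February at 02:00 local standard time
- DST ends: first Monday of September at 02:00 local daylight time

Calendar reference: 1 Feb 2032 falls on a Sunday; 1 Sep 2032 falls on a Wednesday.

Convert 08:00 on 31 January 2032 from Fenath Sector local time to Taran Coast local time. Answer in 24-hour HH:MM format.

1 February 2032 is a Sunday, so the first Monday is February 2 and the second is February 9.
1 September 2032 is a Wednesday, so Saturdays fall on 4, 11, 18, 25; the last is September 25.
31 January 2032 does not fall between 9 February and 25 September, so daylight saving is not in effect and Fenath Sector is at UTC+02:00.
08:00 Fenath Sector − 2h = 06:00 UTC.
1 February 2032 is a Sunday, so the first Friday is February 6.
1 September 2032 is a Wednesday, so the first Monday is September 6.
At the standard offset (UTC−03:00), 06:00 UTC − 3h = 03:00 Taran Coast standard time.
The standard-time date in Taran Coast, 31 January 2032, does not fall between 6 February and 6 September, so daylight saving is not in effect and Taran Coast is at UTC−03:00.
06:00 UTC − 3h = 03:00 Taran Coast.

03:00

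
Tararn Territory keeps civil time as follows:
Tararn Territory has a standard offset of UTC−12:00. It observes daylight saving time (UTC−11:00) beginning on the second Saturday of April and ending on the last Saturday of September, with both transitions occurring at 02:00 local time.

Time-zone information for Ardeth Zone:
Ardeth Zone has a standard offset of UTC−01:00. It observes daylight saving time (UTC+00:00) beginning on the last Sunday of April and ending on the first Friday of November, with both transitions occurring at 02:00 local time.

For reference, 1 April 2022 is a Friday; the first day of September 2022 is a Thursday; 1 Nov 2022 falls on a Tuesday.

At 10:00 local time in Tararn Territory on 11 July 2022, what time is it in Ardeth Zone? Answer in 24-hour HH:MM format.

21:00

1 April 2022 is a Friday, so the first Saturday is April 2 and the second is April 9.
1 September 2022 is a Thursday, so Saturdays fall on 3, 10, 17, 24; the last is September 24.
11 July 2022 falls between 9 April and 24 September, so daylight saving is in effect and Tararn Territory is at UTC−11:00.
10:00 Tararn Territory + 11h = 21:00 UTC.
1 April 2022 is a Friday, so Sundays fall on 3, 10, 17, 24; the last is April 24.
1 November 2022 is a Tuesday, so the first Friday is November 4.
At the standard offset (UTC−01:00), 21:00 UTC − 1h = 20:00 Ardeth Zone standard time.
The standard-time date in Ardeth Zone, 11 July 2022, falls between 24 April and 4 November, so daylight saving is in effect and Ardeth Zone is at UTC+00:00.
21:00 UTC + 0h = 21:00 Ardeth Zone.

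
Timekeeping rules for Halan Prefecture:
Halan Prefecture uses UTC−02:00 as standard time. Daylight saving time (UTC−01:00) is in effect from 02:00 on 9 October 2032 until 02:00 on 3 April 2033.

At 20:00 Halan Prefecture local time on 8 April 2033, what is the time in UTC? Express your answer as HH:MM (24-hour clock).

8 April 2033 does not fall between 9 October 2032 and 3 April 2033, so daylight saving is not in effect and Halan Prefecture is at UTC−02:00.
20:00 local + 2h = 22:00 UTC.

22:00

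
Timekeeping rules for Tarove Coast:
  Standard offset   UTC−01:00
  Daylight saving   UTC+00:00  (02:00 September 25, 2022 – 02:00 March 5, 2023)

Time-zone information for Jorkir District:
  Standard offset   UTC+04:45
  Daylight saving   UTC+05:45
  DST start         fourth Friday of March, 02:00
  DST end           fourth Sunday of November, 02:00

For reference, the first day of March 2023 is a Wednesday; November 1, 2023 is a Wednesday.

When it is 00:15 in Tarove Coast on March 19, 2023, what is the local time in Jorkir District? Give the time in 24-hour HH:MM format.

06:00

Daylight saving runs 25 September 2022 – 5 March 2023; March 19, 2023 is outside that window, so Tarove Coast is on standard time at UTC−01:00.
00:15 Tarove Coast + 1h = 01:15 UTC.
1 March 2023 is a Wednesday, so the first Friday is March 3 and the fourth is March 24.
1 November 2023 is a Wednesday, so the first Sunday is November 5 and the fourth is November 26.
At the standard offset (UTC+04:45), 01:15 UTC + 4h45m = 06:00 Jorkir District standard time.
The standard-time date in Jorkir District, March 19, 2023, is outside the daylight-saving period (24 March – 26 November), so Jorkir District is on standard time, UTC+04:45.
01:15 UTC + 4h45m = 06:00 Jorkir District.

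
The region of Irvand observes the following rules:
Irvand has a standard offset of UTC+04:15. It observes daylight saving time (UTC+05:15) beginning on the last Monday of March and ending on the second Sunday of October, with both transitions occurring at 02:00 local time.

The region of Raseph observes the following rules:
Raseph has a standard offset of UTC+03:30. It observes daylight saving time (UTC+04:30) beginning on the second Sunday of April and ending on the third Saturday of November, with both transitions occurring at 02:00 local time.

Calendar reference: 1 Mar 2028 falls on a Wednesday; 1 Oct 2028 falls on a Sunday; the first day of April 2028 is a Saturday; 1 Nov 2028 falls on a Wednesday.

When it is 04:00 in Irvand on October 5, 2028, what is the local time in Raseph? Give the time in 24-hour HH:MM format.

1 March 2028 is a Wednesday, so Mondays fall on 6, 13, 20, 27; the last is March 27.
1 October 2028 is a Sunday, so the first Sunday is October 1 and the second is October 8.
October 5, 2028 lies within the daylight-saving period (27 March – 8 October), so Irvand is on daylight time, UTC+05:15.
04:00 Irvand − 5h15m = 22:45 UTC (rolling into the previous day, 4 October 2028).
1 April 2028 is a Saturday, so the first Sunday is April 2 and the second is April 9.
1 November 2028 is a Wednesday, so the first Saturday is November 4 and the third is November 18.
At the standard offset (UTC+03:30), 22:45 UTC + 3h30m = 02:15 Raseph standard time (rolling into the next day, 5 October 2028).
The standard-time date in Raseph, October 5, 2028, lies within the daylight-saving period (9 April – 18 November), so Raseph is on daylight time, UTC+04:30.
22:45 UTC + 4h30m = 03:15 Raseph (rolling into the next day, 5 October 2028).

03:15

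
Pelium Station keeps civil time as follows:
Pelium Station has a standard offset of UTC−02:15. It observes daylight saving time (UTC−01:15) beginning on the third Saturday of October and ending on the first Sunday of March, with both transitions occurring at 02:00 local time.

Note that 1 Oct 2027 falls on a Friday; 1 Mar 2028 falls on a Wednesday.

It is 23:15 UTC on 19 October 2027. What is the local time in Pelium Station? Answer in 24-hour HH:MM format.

22:00

1 October 2027 is a Friday, so the first Saturday is October 2 and the third is October 16.
1 March 2028 is a Wednesday, so the first Sunday is March 5.
At the standard offset (UTC−02:15), 23:15 UTC − 2h15m = 21:00 Pelium Station standard time.
The standard-time date in Pelium Station, 19 October 2027, falls between 16 October 2027 and 5 March 2028, so daylight saving is in effect and Pelium Station is at UTC−01:15.
23:15 UTC − 1h15m = 22:00 local.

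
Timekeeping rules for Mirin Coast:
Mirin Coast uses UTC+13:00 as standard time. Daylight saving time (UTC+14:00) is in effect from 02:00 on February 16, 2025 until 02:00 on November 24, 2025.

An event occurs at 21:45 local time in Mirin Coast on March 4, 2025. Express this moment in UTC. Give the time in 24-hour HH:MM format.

Daylight saving runs 16 February – 24 November; March 4, 2025 is inside that window, so Mirin Coast is at UTC+14:00.
21:45 local − 14h = 07:45 UTC.

07:45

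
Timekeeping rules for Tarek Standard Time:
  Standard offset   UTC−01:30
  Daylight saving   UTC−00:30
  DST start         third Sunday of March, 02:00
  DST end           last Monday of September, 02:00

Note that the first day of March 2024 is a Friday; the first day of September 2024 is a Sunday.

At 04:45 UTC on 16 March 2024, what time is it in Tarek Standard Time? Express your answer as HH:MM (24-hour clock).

03:15

1 March 2024 is a Friday, so the first Sunday is March 3 and the third is March 17.
1 September 2024 is a Sunday, so Mondays fall on 2, 9, 16, 23, 30; the last is September 30.
At the standard offset (UTC−01:30), 04:45 UTC − 1h30m = 03:15 Tarek Standard Time standard time.
The standard-time date in Tarek Standard Time, 16 March 2024, does not fall between 17 March and 30 September, so daylight saving is not in effect and Tarek Standard Time is at UTC−01:30.
04:45 UTC − 1h30m = 03:15 local.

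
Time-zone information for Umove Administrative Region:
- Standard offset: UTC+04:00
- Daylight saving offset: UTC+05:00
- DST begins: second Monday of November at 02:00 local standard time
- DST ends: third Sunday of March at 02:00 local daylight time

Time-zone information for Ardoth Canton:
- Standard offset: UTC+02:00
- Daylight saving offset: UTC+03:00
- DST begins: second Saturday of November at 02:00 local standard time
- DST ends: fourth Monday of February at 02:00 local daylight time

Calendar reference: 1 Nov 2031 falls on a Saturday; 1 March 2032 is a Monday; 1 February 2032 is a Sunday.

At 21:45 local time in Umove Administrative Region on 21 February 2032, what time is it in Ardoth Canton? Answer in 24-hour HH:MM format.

1 November 2031 is a Saturday, so the first Monday is November 3 and the second is November 10.
1 March 2032 is a Monday, so the first Sunday is March 7 and the third is March 21.
21 February 2032 lies within the daylight-saving period (10 November 2031 – 21 March 2032), so Umove Administrative Region is on daylight time, UTC+05:00.
21:45 Umove Administrative Region − 5h = 16:45 UTC.
1 November 2031 is a Saturday, so the first Saturday is November 1 and the second is November 8.
1 February 2032 is a Sunday, so the first Monday is February 2 and the fourth is February 23.
At the standard offset (UTC+02:00), 16:45 UTC + 2h = 18:45 Ardoth Canton standard time.
Daylight saving runs 8 November 2031 – 23 February 2032; the standard-time date in Ardoth Canton, 21 February 2032, is inside that window, so Ardoth Canton is at UTC+03:00.
16:45 UTC + 3h = 19:45 Ardoth Canton.

19:45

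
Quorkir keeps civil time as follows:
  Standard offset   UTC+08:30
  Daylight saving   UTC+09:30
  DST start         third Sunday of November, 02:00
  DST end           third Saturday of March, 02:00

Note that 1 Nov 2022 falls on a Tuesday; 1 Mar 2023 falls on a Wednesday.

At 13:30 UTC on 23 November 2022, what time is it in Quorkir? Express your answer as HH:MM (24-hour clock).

1 November 2022 is a Tuesday, so the first Sunday is November 6 and the third is November 20.
1 March 2023 is a Wednesday, so the first Saturday is March 4 and the third is March 18.
At the standard offset (UTC+08:30), 13:30 UTC + 8h30m = 22:00 Quorkir standard time.
Daylight saving runs 20 November 2022 – 18 March 2023; the standard-time date in Quorkir, 23 November 2022, is inside that window, so Quorkir is at UTC+09:30.
13:30 UTC + 9h30m = 23:00 local.

23:00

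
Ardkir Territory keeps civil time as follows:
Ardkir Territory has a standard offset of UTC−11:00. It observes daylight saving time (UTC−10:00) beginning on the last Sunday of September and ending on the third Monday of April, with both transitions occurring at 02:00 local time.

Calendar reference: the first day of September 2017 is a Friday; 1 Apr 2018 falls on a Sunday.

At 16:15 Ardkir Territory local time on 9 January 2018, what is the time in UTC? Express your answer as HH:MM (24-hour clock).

02:15

1 September 2017 is a Friday, so Sundays fall on 3, 10, 17, 24; the last is September 24.
1 April 2018 is a Sunday, so the first Monday is April 2 and the third is April 16.
9 January 2018 falls between 24 September 2017 and 16 April 2018, so daylight saving is in effect and Ardkir Territory is at UTC−10:00.
16:15 local + 10h = 02:15 UTC (rolling into the next day, 10 January 2018).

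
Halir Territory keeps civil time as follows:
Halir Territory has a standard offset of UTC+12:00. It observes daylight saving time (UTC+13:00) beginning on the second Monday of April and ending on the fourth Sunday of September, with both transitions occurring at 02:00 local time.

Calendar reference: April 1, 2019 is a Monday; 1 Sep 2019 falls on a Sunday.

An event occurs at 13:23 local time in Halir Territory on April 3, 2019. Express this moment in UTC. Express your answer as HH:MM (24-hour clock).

1 April 2019 is a Monday, so the first Monday is April 1 and the second is April 8.
1 September 2019 is a Sunday, so the first Sunday is September 1 and the fourth is September 22.
April 3, 2019 does not fall between 8 April and 22 September, so daylight saving is not in effect and Halir Territory is at UTC+12:00.
13:23 local − 12h = 01:23 UTC.

01:23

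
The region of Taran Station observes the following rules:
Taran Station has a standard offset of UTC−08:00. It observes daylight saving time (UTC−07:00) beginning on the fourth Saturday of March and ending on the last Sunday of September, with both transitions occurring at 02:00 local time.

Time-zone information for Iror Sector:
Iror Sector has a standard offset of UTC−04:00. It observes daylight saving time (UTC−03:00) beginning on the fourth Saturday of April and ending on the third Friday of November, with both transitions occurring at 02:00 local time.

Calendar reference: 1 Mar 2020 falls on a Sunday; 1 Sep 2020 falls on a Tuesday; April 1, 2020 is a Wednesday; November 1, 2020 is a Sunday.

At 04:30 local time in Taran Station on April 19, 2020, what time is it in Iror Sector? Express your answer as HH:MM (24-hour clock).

1 March 2020 is a Sunday, so the first Saturday is March 7 and the fourth is March 28.
1 September 2020 is a Tuesday, so Sundays fall on 6, 13, 20, 27; the last is September 27.
April 19, 2020 falls between 28 March and 27 September, so daylight saving is in effect and Taran Station is at UTC−07:00.
04:30 Taran Station + 7h = 11:30 UTC.
1 April 2020 is a Wednesday, so the first Saturday is April 4 and the fourth is April 25.
1 November 2020 is a Sunday, so the first Friday is November 6 and the third is November 20.
At the standard offset (UTC−04:00), 11:30 UTC − 4h = 07:30 Iror Sector standard time.
The standard-time date in Iror Sector, April 19, 2020, is outside the daylight-saving period (25 April – 20 November), so Iror Sector is on standard time, UTC−04:00.
11:30 UTC − 4h = 07:30 Iror Sector.

07:30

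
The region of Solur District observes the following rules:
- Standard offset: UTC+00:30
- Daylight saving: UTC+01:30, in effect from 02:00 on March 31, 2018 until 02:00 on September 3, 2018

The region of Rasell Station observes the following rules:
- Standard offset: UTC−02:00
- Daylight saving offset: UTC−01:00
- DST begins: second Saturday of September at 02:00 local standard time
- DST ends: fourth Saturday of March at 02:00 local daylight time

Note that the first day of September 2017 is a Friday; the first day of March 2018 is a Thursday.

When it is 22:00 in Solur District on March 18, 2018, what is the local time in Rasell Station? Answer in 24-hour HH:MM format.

Daylight saving runs 31 March – 3 September; March 18, 2018 is outside that window, so Solur District is on standard time at UTC+00:30.
22:00 Solur District − 0h30m = 21:30 UTC.
1 September 2017 is a Friday, so the first Saturday is September 2 and the second is September 9.
1 March 2018 is a Thursday, so the first Saturday is March 3 and the fourth is March 24.
At the standard offset (UTC−02:00), 21:30 UTC − 2h = 19:30 Rasell Station standard time.
The standard-time date in Rasell Station, March 18, 2018, falls between 9 September 2017 and 24 March 2018, so daylight saving is in effect and Rasell Station is at UTC−01:00.
21:30 UTC − 1h = 20:30 Rasell Station.

20:30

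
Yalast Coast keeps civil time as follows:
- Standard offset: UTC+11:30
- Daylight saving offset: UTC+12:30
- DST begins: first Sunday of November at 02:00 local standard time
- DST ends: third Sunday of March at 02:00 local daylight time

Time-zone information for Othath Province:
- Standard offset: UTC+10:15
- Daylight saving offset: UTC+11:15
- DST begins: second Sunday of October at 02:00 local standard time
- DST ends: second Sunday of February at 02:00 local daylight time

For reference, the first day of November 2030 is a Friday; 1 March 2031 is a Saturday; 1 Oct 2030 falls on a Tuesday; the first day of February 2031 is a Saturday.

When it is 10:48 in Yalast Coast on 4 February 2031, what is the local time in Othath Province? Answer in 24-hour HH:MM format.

1 November 2030 is a Friday, so the first Sunday is November 3.
1 March 2031 is a Saturday, so the first Sunday is March 2 and the third is March 16.
4 February 2031 lies within the daylight-saving period (3 November 2030 – 16 March 2031), so Yalast Coast is on daylight time, UTC+12:30.
10:48 Yalast Coast − 12h30m = 22:18 UTC (rolling into the previous day, 3 February 2031).
1 October 2030 is a Tuesday, so the first Sunday is October 6 and the second is October 13.
1 February 2031 is a Saturday, so the first Sunday is February 2 and the second is February 9.
At the standard offset (UTC+10:15), 22:18 UTC + 10h15m = 08:33 Othath Province standard time (rolling into the next day, 4 February 2031).
Daylight saving runs 13 October 2030 – 9 February 2031; the standard-time date in Othath Province, 4 February 2031, is inside that window, so Othath Province is at UTC+11:15.
22:18 UTC + 11h15m = 09:33 Othath Province (rolling into the next day, 4 February 2031).

09:33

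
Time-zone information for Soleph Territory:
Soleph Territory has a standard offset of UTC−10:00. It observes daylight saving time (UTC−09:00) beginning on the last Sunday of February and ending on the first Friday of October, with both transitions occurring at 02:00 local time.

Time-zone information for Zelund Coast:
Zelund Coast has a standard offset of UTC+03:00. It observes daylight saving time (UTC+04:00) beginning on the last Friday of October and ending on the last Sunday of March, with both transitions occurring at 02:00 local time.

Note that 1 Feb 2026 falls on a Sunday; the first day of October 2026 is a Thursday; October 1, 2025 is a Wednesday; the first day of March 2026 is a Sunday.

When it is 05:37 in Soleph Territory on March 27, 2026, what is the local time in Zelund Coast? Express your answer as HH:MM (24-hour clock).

1 February 2026 is a Sunday, so Sundays fall on 1, 8, 15, 22; the last is February 22.
1 October 2026 is a Thursday, so the first Friday is October 2.
March 27, 2026 falls between 22 February and 2 October, so daylight saving is in effect and Soleph Territory is at UTC−09:00.
05:37 Soleph Territory + 9h = 14:37 UTC.
1 October 2025 is a Wednesday, so Fridays fall on 3, 10, 17, 24, 31; the last is October 31.
1 March 2026 is a Sunday, so Sundays fall on 1, 8, 15, 22, 29; the last is March 29.
At the standard offset (UTC+03:00), 14:37 UTC + 3h = 17:37 Zelund Coast standard time.
The standard-time date in Zelund Coast, March 27, 2026, lies within the daylight-saving period (31 October 2025 – 29 March 2026), so Zelund Coast is on daylight time, UTC+04:00.
14:37 UTC + 4h = 18:37 Zelund Coast.

18:37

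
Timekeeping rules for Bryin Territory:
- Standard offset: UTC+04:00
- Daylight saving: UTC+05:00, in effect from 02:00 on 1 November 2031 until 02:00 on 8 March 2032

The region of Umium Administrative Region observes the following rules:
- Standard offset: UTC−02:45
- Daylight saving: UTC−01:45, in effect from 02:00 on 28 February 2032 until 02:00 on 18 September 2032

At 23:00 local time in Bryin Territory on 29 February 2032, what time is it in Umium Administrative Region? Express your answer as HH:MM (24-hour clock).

16:15

29 February 2032 lies within the daylight-saving period (1 November 2031 – 8 March 2032), so Bryin Territory is on daylight time, UTC+05:00.
23:00 Bryin Territory − 5h = 18:00 UTC.
At the standard offset (UTC−02:45), 18:00 UTC − 2h45m = 15:15 Umium Administrative Region standard time.
The standard-time date in Umium Administrative Region, 29 February 2032, falls between 28 February and 18 September, so daylight saving is in effect and Umium Administrative Region is at UTC−01:45.
18:00 UTC − 1h45m = 16:15 Umium Administrative Region.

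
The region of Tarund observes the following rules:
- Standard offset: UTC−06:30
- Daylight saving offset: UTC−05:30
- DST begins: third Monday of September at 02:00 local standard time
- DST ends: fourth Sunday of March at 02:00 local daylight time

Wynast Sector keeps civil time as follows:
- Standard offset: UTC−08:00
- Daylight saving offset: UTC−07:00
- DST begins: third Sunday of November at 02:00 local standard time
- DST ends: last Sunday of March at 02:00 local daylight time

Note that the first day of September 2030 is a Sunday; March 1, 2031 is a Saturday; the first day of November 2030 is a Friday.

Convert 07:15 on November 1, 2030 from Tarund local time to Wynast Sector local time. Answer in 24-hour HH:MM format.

04:45

1 September 2030 is a Sunday, so the first Monday is September 2 and the third is September 16.
1 March 2031 is a Saturday, so the first Sunday is March 2 and the fourth is March 23.
November 1, 2030 lies within the daylight-saving period (16 September 2030 – 23 March 2031), so Tarund is on daylight time, UTC−05:30.
07:15 Tarund + 5h30m = 12:45 UTC.
1 November 2030 is a Friday, so the first Sunday is November 3 and the third is November 17.
1 March 2031 is a Saturday, so Sundays fall on 2, 9, 16, 23, 30; the last is March 30.
At the standard offset (UTC−08:00), 12:45 UTC − 8h = 04:45 Wynast Sector standard time.
The standard-time date in Wynast Sector, November 1, 2030, does not fall between 17 November 2030 and 30 March 2031, so daylight saving is not in effect and Wynast Sector is at UTC−08:00.
12:45 UTC − 8h = 04:45 Wynast Sector.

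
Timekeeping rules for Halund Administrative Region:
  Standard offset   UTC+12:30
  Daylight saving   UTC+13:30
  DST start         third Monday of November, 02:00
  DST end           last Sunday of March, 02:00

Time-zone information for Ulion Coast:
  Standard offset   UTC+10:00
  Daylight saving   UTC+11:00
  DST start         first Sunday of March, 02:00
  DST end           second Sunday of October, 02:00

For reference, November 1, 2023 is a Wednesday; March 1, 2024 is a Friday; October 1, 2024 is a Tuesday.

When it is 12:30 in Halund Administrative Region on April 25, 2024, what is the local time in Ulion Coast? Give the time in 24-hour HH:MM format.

11:00

1 November 2023 is a Wednesday, so the first Monday is November 6 and the third is November 20.
1 March 2024 is a Friday, so Sundays fall on 3, 10, 17, 24, 31; the last is March 31.
April 25, 2024 is outside the daylight-saving period (20 November 2023 – 31 March 2024), so Halund Administrative Region is on standard time, UTC+12:30.
12:30 Halund Administrative Region − 12h30m = 00:00 UTC.
1 March 2024 is a Friday, so the first Sunday is March 3.
1 October 2024 is a Tuesday, so the first Sunday is October 6 and the second is October 13.
At the standard offset (UTC+10:00), 00:00 UTC + 10h = 10:00 Ulion Coast standard time.
Daylight saving runs 3 March – 13 October; the standard-time date in Ulion Coast, April 25, 2024, is inside that window, so Ulion Coast is at UTC+11:00.
00:00 UTC + 11h = 11:00 Ulion Coast.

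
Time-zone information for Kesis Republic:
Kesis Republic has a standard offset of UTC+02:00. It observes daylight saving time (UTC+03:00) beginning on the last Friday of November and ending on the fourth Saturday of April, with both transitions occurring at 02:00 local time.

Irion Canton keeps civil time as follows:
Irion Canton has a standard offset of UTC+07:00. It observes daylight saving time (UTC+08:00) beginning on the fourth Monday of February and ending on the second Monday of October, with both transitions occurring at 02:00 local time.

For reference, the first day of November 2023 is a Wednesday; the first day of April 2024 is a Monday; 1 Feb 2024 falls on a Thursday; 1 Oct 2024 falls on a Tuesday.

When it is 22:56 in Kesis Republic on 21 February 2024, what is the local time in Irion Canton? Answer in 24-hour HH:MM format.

1 November 2023 is a Wednesday, so Fridays fall on 3, 10, 17, 24; the last is November 24.
1 April 2024 is a Monday, so the first Saturday is April 6 and the fourth is April 27.
21 February 2024 lies within the daylight-saving period (24 November 2023 – 27 April 2024), so Kesis Republic is on daylight time, UTC+03:00.
22:56 Kesis Republic − 3h = 19:56 UTC.
1 February 2024 is a Thursday, so the first Monday is February 5 and the fourth is February 26.
1 October 2024 is a Tuesday, so the first Monday is October 7 and the second is October 14.
At the standard offset (UTC+07:00), 19:56 UTC + 7h = 02:56 Irion Canton standard time (rolling into the next day, 22 February 2024).
Daylight saving runs 26 February – 14 October; the standard-time date in Irion Canton, 22 February 2024, is outside that window, so Irion Canton is on standard time at UTC+07:00.
19:56 UTC + 7h = 02:56 Irion Canton (rolling into the next day, 22 February 2024).

02:56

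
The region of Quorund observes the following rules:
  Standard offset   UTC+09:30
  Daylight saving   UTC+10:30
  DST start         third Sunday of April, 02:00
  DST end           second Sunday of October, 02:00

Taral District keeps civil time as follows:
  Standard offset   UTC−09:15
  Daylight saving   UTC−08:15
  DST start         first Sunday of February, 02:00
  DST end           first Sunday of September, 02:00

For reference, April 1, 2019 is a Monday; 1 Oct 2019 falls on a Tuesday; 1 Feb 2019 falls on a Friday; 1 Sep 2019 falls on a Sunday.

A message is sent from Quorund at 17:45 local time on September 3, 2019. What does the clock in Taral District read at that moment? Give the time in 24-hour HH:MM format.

22:00

1 April 2019 is a Monday, so the first Sunday is April 7 and the third is April 21.
1 October 2019 is a Tuesday, so the first Sunday is October 6 and the second is October 13.
September 3, 2019 lies within the daylight-saving period (21 April – 13 October), so Quorund is on daylight time, UTC+10:30.
17:45 Quorund − 10h30m = 07:15 UTC.
1 February 2019 is a Friday, so the first Sunday is February 3.
1 September 2019 is a Sunday, so the first Sunday is September 1.
At the standard offset (UTC−09:15), 07:15 UTC − 9h15m = 22:00 Taral District standard time (rolling into the previous day, 2 September 2019).
Daylight saving runs 3 February – 1 September; the standard-time date in Taral District, September 2, 2019, is outside that window, so Taral District is on standard time at UTC−09:15.
07:15 UTC − 9h15m = 22:00 Taral District (rolling into the previous day, 2 September 2019).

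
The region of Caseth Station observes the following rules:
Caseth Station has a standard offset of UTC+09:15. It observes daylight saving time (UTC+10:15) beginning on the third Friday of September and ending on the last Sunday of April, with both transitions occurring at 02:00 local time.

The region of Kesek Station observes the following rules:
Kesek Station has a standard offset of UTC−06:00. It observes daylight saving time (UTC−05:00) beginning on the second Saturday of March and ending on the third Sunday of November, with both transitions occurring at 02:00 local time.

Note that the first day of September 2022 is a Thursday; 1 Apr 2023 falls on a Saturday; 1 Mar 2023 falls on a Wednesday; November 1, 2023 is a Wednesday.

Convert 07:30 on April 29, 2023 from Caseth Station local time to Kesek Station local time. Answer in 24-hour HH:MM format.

16:15

1 September 2022 is a Thursday, so the first Friday is September 2 and the third is September 16.
1 April 2023 is a Saturday, so Sundays fall on 2, 9, 16, 23, 30; the last is April 30.
Daylight saving runs 16 September 2022 – 30 April 2023; April 29, 2023 is inside that window, so Caseth Station is at UTC+10:15.
07:30 Caseth Station − 10h15m = 21:15 UTC (rolling into the previous day, 28 April 2023).
1 March 2023 is a Wednesday, so the first Saturday is March 4 and the second is March 11.
1 November 2023 is a Wednesday, so the first Sunday is November 5 and the third is November 19.
At the standard offset (UTC−06:00), 21:15 UTC − 6h = 15:15 Kesek Station standard time.
Daylight saving runs 11 March – 19 November; the standard-time date in Kesek Station, April 28, 2023, is inside that window, so Kesek Station is at UTC−05:00.
21:15 UTC − 5h = 16:15 Kesek Station.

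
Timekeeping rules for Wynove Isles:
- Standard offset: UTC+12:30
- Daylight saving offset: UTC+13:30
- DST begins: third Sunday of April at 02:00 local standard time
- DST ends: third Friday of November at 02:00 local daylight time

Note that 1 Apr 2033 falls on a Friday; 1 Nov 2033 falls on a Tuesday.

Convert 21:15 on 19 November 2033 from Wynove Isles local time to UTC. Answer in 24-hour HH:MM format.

08:45

1 April 2033 is a Friday, so the first Sunday is April 3 and the third is April 17.
1 November 2033 is a Tuesday, so the first Friday is November 4 and the third is November 18.
19 November 2033 does not fall between 17 April and 18 November, so daylight saving is not in effect and Wynove Isles is at UTC+12:30.
21:15 local − 12h30m = 08:45 UTC.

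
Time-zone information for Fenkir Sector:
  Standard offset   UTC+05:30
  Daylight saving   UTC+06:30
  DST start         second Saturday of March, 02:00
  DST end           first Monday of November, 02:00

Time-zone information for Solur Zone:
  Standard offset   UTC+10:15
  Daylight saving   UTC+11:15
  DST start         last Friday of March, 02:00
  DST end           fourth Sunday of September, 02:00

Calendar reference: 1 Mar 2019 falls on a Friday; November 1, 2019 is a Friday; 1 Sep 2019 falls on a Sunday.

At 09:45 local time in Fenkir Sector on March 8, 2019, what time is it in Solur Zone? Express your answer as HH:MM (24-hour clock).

1 March 2019 is a Friday, so the first Saturday is March 2 and the second is March 9.
1 November 2019 is a Friday, so the first Monday is November 4.
Daylight saving runs 9 March – 4 November; March 8, 2019 is outside that window, so Fenkir Sector is on standard time at UTC+05:30.
09:45 Fenkir Sector − 5h30m = 04:15 UTC.
1 March 2019 is a Friday, so Fridays fall on 1, 8, 15, 22, 29; the last is March 29.
1 September 2019 is a Sunday, so the first Sunday is September 1 and the fourth is September 22.
At the standard offset (UTC+10:15), 04:15 UTC + 10h15m = 14:30 Solur Zone standard time.
Daylight saving runs 29 March – 22 September; the standard-time date in Solur Zone, March 8, 2019, is outside that window, so Solur Zone is on standard time at UTC+10:15.
04:15 UTC + 10h15m = 14:30 Solur Zone.

14:30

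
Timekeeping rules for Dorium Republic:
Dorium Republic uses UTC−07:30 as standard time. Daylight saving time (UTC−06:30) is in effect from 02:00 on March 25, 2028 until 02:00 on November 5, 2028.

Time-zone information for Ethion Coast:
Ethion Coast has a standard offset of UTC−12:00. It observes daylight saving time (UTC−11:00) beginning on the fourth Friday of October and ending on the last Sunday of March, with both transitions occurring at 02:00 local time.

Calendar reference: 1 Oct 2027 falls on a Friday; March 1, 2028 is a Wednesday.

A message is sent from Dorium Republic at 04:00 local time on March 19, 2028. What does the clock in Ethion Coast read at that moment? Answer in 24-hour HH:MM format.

00:30

Daylight saving runs 25 March – 5 November; March 19, 2028 is outside that window, so Dorium Republic is on standard time at UTC−07:30.
04:00 Dorium Republic + 7h30m = 11:30 UTC.
1 October 2027 is a Friday, so the first Friday is October 1 and the fourth is October 22.
1 March 2028 is a Wednesday, so Sundays fall on 5, 12, 19, 26; the last is March 26.
At the standard offset (UTC−12:00), 11:30 UTC − 12h = 23:30 Ethion Coast standard time (rolling into the previous day, 18 March 2028).
Daylight saving runs 22 October 2027 – 26 March 2028; the standard-time date in Ethion Coast, March 18, 2028, is inside that window, so Ethion Coast is at UTC−11:00.
11:30 UTC − 11h = 00:30 Ethion Coast.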